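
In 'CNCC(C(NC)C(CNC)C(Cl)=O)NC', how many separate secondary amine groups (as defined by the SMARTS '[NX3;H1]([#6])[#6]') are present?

[NX3;H1]([#6])[#6] is the SMARTS for a secondary amine: a trivalent nitrogen with one H, bonded to two carbons.
The molecule carries 4 separate instances of an N-methylamino group (-NHCH3) meeting every constraint; each maps to a distinct set of atoms, giving 4 matches.

4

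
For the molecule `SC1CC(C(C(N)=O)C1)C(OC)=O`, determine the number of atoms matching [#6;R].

The query [#6;R] means: carbon that is part of a ring.
Check the 13 heavy atoms by environment: 5× C (in 5-ring) → match; 3× C (acyclic) → no; 3× O (acyclic) → no; 1× N (acyclic) → no; 1× S (acyclic) → no.
That gives 5 matching atoms.

5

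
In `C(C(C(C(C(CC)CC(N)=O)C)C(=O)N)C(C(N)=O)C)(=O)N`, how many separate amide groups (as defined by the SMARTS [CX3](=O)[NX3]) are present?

4

[CX3](=O)[NX3] is the SMARTS for an amide: a carbonyl carbon bonded to a trivalent nitrogen.
The molecule carries 4 separate instances of a primary amide (-C(=O)NH2) meeting every constraint; each maps to a distinct set of atoms, giving 4 matches.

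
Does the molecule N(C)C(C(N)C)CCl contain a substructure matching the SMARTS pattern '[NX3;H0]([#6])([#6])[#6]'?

No

The pattern [NX3;H0]([#6])([#6])[#6] describes a trivalent nitrogen with no H, bonded to three carbons — a tertiary amine.
The closest candidate here is a primary amino group (-NH2), but the nitrogen has H2, not H0 with three carbons. No other fragment satisfies the full query, so there is no match.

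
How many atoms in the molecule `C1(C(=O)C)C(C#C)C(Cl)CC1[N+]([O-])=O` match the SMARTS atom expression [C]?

9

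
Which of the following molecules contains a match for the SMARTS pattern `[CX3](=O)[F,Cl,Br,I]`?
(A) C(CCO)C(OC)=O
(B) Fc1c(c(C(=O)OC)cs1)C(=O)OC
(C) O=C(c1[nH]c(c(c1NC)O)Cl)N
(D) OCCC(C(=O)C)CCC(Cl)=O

[CX3](=O)[F,Cl,Br,I] describes a carbonyl carbon bonded to a halogen (an acyl halide).
(A) has a methyl-ester group (-C(=O)OCH3) but the carbonyl is bonded to -O-C, not to a halogen.
(B) has a methyl-ester group (-C(=O)OCH3) but the carbonyl is bonded to -O-C, not to a halogen.
(C) has a chloro substituent but the Cl is not on a carbonyl carbon.
(D) contains an acyl chloride (-C(=O)Cl), which satisfies every atom and bond constraint.
So the answer is (D).

D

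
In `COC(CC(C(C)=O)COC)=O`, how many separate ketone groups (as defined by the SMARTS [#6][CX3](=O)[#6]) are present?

1

[#6][CX3](=O)[#6] is the SMARTS for a ketone: a carbonyl carbon (no H) flanked by two carbons.
Exactly one fragment in the molecule meets all constraints, giving 1 match.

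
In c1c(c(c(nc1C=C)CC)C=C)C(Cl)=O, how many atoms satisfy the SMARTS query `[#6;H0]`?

5

The query [#6;H0] means: any carbon with no attached hydrogen.
Check the 15 heavy atoms by environment: 1× n (aromatic, H0) → no; 4× c (aromatic, H0) → match; 1× c (aromatic, H1) → no; 2× C (H1) → no; 3× C (H2) → no; 1× C (H0) → match; 1× O (H0) → no; 1× Cl (H0) → no; 1× C (H3) → no.
Summing the matching environments: 4 + 1 = 5 matching atoms.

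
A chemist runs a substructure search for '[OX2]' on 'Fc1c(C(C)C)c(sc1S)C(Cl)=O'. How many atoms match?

0

The query [OX2] means: aliphatic oxygen with two total connections — ether, hydroxyl, or ester single-bond O.
Check the 13 heavy atoms by environment: 1× s (aromatic, X2) → no; 4× c (aromatic, X3) → no; 1× S (X2) → no; 1× F (X1) → no; 1× C (X3) → no; 1× O (X1) → no; 1× Cl (X1) → no; 3× C (X4) → no.
No environment satisfies the query, so 0 matching atoms.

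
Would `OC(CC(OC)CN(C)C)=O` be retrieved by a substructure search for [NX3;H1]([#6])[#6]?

No

The pattern [NX3;H1]([#6])[#6] describes a trivalent nitrogen with one H, bonded to two carbons — a secondary amine.
The closest candidate here is a dimethylamino group (-N(CH3)2), but the nitrogen has H0, not H1. No other fragment satisfies the full query, so there is no match.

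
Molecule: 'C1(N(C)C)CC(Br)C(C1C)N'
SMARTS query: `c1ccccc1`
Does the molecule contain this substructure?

No

The pattern c1ccccc1 describes six aromatic carbons in a ring — a benzene ring.
The closest candidate here is a methyl group (-CH3), but no six-membered all-carbon aromatic ring is present. No other fragment satisfies the full query, so there is no match.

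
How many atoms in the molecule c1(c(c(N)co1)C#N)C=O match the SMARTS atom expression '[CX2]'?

The query [CX2] means: C with X2: aliphatic carbon with exactly 2 total connections.
Check the 10 heavy atoms by environment: 1× o (aromatic, X2) → no; 4× c (aromatic, X3) → no; 1× C (X3) → no; 1× O (X1) → no; 1× N (X3) → no; 1× C (X2) → match; 1× N (X1) → no.
That gives 1 matching atom.

1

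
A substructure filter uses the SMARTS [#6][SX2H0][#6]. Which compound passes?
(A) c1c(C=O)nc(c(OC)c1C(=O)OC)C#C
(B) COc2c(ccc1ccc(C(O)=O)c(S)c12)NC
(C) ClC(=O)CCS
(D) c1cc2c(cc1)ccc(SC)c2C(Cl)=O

D

[#6][SX2H0][#6] describes an aliphatic sulfur bridging two carbons with no H on the sulfur (a thioether).
(A) has a methoxy ether (-OCH3) but the bridging atom is O, not S.
(B) has a methoxy ether (-OCH3) but the bridging atom is O, not S.
(C) has a thiol (-SH) but the sulfur has H1, not H0 bridging two carbons.
(D) contains a methylthio ether (-SCH3), which satisfies every atom and bond constraint.
So the answer is (D).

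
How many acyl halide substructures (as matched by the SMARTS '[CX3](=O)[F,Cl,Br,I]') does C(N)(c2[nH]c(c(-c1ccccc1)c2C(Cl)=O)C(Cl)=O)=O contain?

[CX3](=O)[F,Cl,Br,I] is the SMARTS for an acyl halide: a carbonyl carbon bonded to a halogen.
The molecule carries 2 separate instances of an acyl chloride (-C(=O)Cl) meeting every constraint; each maps to a distinct set of atoms, giving 2 matches.

2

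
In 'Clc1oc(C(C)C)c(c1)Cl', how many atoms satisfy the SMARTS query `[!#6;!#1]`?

The query [!#6;!#1] means: not carbon and not hydrogen — any heteroatom.
Check the 10 heavy atoms by environment: 1× o (aromatic) → match; 4× c (aromatic) → no; 2× Cl → match; 3× C → no.
Summing the matching environments: 1 + 2 = 3 matching atoms.

3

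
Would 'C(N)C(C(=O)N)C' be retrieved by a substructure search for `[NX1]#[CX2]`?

No

The pattern [NX1]#[CX2] describes a nitrogen triple-bonded to a two-connected carbon — a nitrile.
The closest candidate here is a primary amino group (-NH2), but the nitrogen is NX3 (three connections), not NX1 triple-bonded. No other fragment satisfies the full query, so there is no match.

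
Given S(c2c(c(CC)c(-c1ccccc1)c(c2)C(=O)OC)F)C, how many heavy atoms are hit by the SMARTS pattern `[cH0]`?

The query [cH0] means: aromatic carbon with no attached hydrogen (substituted or ring-fusion).
Check the 21 heavy atoms by environment: 6× c (aromatic, H0) → match; 6× c (aromatic, H1) → no; 1× F (H0) → no; 1× S (H0) → no; 3× C (H3) → no; 1× C (H0) → no; 2× O (H0) → no; 1× C (H2) → no.
That gives 6 matching atoms.

6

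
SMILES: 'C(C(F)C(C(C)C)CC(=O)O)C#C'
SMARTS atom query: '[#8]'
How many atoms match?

2

Check the 13 heavy atoms by environment: 10× C → no; 2× O → match; 1× F → no.
That gives 2 matching atoms.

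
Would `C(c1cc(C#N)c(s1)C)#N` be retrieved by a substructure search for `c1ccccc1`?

No

The pattern c1ccccc1 describes six aromatic carbons in a ring — a benzene ring.
The closest candidate here is a methyl group (-CH3), but no six-membered all-carbon aromatic ring is present. No other fragment satisfies the full query, so there is no match.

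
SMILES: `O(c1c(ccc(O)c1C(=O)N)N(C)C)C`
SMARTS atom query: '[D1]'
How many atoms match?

6

Check the 15 heavy atoms by environment: 4× c (aromatic, D3) → no; 2× c (aromatic, D2) → no; 1× N (D3) → no; 3× C (D1) → match; 1× O (D2) → no; 1× C (D3) → no; 2× O (D1) → match; 1× N (D1) → match.
Summing the matching environments: 3 + 2 + 1 = 6 matching atoms.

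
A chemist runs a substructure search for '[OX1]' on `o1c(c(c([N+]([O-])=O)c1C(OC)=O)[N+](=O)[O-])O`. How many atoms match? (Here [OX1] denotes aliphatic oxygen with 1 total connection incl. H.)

Check the 16 heavy atoms by environment: 1× o (aromatic, X2) → no; 4× c (aromatic, X3) → no; 2× N (charge +1, X3) → no; 2× O (charge -1, X1) → match; 3× O (X1) → match; 2× O (X2) → no; 1× C (X3) → no; 1× C (X4) → no.
Summing the matching environments: 2 + 3 = 5 matching atoms.

5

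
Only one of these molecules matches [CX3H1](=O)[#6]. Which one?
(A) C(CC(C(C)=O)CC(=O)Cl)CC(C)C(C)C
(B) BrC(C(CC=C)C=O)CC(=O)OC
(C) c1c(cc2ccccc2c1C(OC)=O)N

B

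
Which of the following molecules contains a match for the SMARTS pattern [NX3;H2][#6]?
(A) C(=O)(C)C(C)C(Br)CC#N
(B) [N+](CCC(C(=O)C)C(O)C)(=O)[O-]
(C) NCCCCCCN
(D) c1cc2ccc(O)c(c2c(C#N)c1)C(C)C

C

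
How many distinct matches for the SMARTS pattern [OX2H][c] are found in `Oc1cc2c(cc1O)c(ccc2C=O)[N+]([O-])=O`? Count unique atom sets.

[OX2H][c] is the SMARTS for a phenol: a hydroxyl oxygen attached to an aromatic carbon.
The molecule carries 2 separate instances of a hydroxyl group (-OH) meeting every constraint; each maps to a distinct set of atoms, giving 2 matches.

2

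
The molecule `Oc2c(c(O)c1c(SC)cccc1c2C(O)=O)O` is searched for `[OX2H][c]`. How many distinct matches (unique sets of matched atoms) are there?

[OX2H][c] is the SMARTS for a phenol: a hydroxyl oxygen attached to an aromatic carbon.
The molecule carries 3 separate instances of a hydroxyl group (-OH) meeting every constraint; each maps to a distinct set of atoms, giving 3 matches.

3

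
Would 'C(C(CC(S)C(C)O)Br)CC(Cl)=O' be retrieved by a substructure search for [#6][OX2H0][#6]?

The pattern [#6][OX2H0][#6] describes an aliphatic oxygen bridging two carbons with no H on the oxygen — an ether.
The closest candidate here is a hydroxyl group (-OH), but the oxygen has H1, not H0 bridging two carbons. No other fragment satisfies the full query, so there is no match.

No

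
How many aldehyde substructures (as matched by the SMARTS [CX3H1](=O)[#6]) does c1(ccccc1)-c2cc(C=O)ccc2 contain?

1

[CX3H1](=O)[#6] is the SMARTS for an aldehyde: an sp2 carbon with one H, double-bonded to O and single-bonded to carbon.
Exactly one fragment in the molecule meets all constraints, giving 1 match.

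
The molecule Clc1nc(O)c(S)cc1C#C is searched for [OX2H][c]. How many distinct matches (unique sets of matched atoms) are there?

1

[OX2H][c] is the SMARTS for a phenol: a hydroxyl oxygen attached to an aromatic carbon.
Exactly one fragment in the molecule meets all constraints, giving 1 match.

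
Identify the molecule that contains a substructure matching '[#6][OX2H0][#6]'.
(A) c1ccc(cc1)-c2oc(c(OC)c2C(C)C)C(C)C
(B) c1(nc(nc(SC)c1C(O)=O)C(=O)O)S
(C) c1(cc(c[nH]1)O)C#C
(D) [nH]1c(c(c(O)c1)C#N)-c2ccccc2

A

[#6][OX2H0][#6] describes an aliphatic oxygen bridging two carbons with no H on the oxygen (an ether).
(A) contains a methoxy ether (-OCH3), which satisfies every atom and bond constraint.
(B) has a carboxylic acid group (-C(=O)OH) but the -OH oxygen has H1; the =O is OX1, not OX2.
(C) has a hydroxyl group (-OH) but the oxygen has H1, not H0 bridging two carbons.
(D) has a hydroxyl group (-OH) but the oxygen has H1, not H0 bridging two carbons.
So the answer is (A).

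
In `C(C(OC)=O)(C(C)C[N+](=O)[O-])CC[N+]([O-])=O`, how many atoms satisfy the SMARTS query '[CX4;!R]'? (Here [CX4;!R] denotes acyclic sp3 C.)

7

Check the 16 heavy atoms by environment: 7× C (X4, acyclic) → match; 2× N (charge +1, X3, acyclic) → no; 2× O (charge -1, X1, acyclic) → no; 3× O (X1, acyclic) → no; 1× C (X3, acyclic) → no; 1× O (X2, acyclic) → no.
That gives 7 matching atoms.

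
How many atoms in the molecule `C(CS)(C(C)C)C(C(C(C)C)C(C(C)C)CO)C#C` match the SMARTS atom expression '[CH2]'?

2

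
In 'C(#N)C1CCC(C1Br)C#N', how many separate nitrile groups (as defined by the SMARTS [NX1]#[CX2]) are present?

2

[NX1]#[CX2] is the SMARTS for a nitrile: a nitrogen triple-bonded to a two-connected carbon.
The molecule carries 2 separate instances of a nitrile (-C#N) meeting every constraint; each maps to a distinct set of atoms, giving 2 matches.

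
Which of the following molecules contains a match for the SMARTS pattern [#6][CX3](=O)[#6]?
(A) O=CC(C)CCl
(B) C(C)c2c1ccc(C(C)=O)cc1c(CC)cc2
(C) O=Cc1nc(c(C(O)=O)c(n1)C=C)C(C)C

B

[#6][CX3](=O)[#6] describes a carbonyl carbon (no H) flanked by two carbons (a ketone).
(A) has an aldehyde (-CHO) but the carbonyl carbon has H1, so it is not flanked by two carbons.
(B) contains an acetyl/ketone group (-C(=O)CH3), which satisfies every atom and bond constraint.
(C) has a carboxylic acid group (-C(=O)OH) but one neighbour of the carbonyl carbon is O, not C.
So the answer is (B).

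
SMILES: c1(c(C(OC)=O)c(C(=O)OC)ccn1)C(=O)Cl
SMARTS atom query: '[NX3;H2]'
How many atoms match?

The query [NX3;H2] means: aliphatic N with 3 total connections, two of them H — an -NH2 nitrogen (amine or amide).
Check the 17 heavy atoms by environment: 1× n (aromatic, H0, X2) → no; 2× c (aromatic, H1, X3) → no; 3× c (aromatic, H0, X3) → no; 3× C (H0, X3) → no; 3× O (H0, X1) → no; 1× Cl (H0, X1) → no; 2× O (H0, X2) → no; 2× C (H3, X4) → no.
No environment satisfies the query, so 0 matching atoms.

0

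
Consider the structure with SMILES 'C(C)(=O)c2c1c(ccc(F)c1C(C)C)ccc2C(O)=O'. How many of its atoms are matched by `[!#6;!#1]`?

The query [!#6;!#1] means: not carbon and not hydrogen — any heteroatom.
Check the 20 heavy atoms by environment: 10× c (aromatic) → no; 1× F → match; 6× C → no; 3× O → match.
Summing the matching environments: 1 + 3 = 4 matching atoms.

4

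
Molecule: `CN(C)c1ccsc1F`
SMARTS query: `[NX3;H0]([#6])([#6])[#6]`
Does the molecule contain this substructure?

Yes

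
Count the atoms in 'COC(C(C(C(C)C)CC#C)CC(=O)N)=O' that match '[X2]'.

The query [X2] means: any atom with exactly two total connections (bonds + H).
Check the 16 heavy atoms by environment: 8× C (X4) → no; 2× C (X3) → no; 2× O (X1) → no; 1× O (X2) → match; 2× C (X2) → match; 1× N (X3) → no.
Summing the matching environments: 1 + 2 = 3 matching atoms.

3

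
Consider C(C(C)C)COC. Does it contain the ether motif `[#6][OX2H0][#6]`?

The pattern [#6][OX2H0][#6] describes an aliphatic oxygen bridging two carbons with no H on the oxygen — an ether.
The molecule carries a methoxy ether (-OCH3), whose atoms satisfy every constraint of the query, so the pattern matches.

Yes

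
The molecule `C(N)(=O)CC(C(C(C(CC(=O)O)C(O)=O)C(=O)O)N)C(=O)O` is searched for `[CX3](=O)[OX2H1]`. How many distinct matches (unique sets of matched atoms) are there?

4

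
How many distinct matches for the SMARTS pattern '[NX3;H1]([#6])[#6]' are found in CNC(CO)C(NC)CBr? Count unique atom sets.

[NX3;H1]([#6])[#6] is the SMARTS for a secondary amine: a trivalent nitrogen with one H, bonded to two carbons.
The molecule carries 2 separate instances of an N-methylamino group (-NHCH3) meeting every constraint; each maps to a distinct set of atoms, giving 2 matches.

2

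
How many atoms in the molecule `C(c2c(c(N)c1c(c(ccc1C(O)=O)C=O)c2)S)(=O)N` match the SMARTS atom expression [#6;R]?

10

The query [#6;R] means: carbon that is part of a ring.
Check the 20 heavy atoms by environment: 10× c (aromatic, in 6-ring) → match; 3× C (acyclic) → no; 4× O (acyclic) → no; 2× N (acyclic) → no; 1× S (acyclic) → no.
That gives 10 matching atoms.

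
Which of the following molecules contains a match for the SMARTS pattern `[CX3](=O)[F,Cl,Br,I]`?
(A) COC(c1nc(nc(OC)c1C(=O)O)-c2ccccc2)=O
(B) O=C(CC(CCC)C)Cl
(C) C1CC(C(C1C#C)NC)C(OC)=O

B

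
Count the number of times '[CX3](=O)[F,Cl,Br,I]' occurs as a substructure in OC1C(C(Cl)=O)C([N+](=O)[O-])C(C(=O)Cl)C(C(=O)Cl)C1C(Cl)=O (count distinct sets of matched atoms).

4

[CX3](=O)[F,Cl,Br,I] is the SMARTS for an acyl halide: a carbonyl carbon bonded to a halogen.
The molecule carries 4 separate instances of an acyl chloride (-C(=O)Cl) meeting every constraint; each maps to a distinct set of atoms, giving 4 matches.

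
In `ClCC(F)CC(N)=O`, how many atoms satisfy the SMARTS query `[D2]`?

The query [D2] means: atom with exactly two heavy-atom neighbours.
Check the 8 heavy atoms by environment: 2× C (D2) → match; 2× C (D3) → no; 1× O (D1) → no; 1× N (D1) → no; 1× F (D1) → no; 1× Cl (D1) → no.
That gives 2 matching atoms.

2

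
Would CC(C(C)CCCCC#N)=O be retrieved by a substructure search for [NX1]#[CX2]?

The pattern [NX1]#[CX2] describes a nitrogen triple-bonded to a two-connected carbon — a nitrile.
The molecule carries a nitrile (-C#N), whose atoms satisfy every constraint of the query, so the pattern matches.

Yes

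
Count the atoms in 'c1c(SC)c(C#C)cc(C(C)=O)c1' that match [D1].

The query [D1] means: atom with exactly one heavy-atom neighbour (degree 1).
Check the 13 heavy atoms by environment: 3× c (aromatic, D2) → no; 3× c (aromatic, D3) → no; 1× C (D2) → no; 3× C (D1) → match; 1× S (D2) → no; 1× C (D3) → no; 1× O (D1) → match.
Summing the matching environments: 3 + 1 = 4 matching atoms.

4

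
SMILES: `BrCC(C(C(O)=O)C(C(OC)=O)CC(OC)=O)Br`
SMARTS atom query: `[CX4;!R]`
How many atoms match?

7

The query [CX4;!R] means: aliphatic carbon with four total connections, not in a ring.
Check the 18 heavy atoms by environment: 7× C (X4, acyclic) → match; 2× Br (X1, acyclic) → no; 3× C (X3, acyclic) → no; 3× O (X1, acyclic) → no; 3× O (X2, acyclic) → no.
That gives 7 matching atoms.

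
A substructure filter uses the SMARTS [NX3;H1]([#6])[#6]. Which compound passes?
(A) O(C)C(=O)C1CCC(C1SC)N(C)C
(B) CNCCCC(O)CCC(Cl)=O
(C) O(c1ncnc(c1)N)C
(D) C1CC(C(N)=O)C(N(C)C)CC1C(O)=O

[NX3;H1]([#6])[#6] describes a trivalent nitrogen with one H, bonded to two carbons (a secondary amine).
(A) has a dimethylamino group (-N(CH3)2) but the nitrogen has H0, not H1.
(B) contains an N-methylamino group (-NHCH3), which satisfies every atom and bond constraint.
(C) has a primary amino group (-NH2) but the nitrogen has H2 and only one carbon neighbour.
(D) has a primary amide (-C(=O)NH2) but the -C(=O)NH2 nitrogen has H2, not H1.
So the answer is (B).

B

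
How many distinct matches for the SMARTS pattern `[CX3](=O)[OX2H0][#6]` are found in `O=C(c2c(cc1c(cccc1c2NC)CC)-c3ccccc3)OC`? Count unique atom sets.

[CX3](=O)[OX2H0][#6] is the SMARTS for an ester: a carbonyl carbon bonded to an oxygen that is itself bonded to carbon (no H on that O).
Exactly one fragment in the molecule meets all constraints, giving 1 match.

1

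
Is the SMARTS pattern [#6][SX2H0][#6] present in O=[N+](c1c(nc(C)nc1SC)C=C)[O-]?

The pattern [#6][SX2H0][#6] describes an aliphatic sulfur bridging two carbons with no H on the sulfur — a thioether.
The molecule carries a methylthio ether (-SCH3), whose atoms satisfy every constraint of the query, so the pattern matches.

Yes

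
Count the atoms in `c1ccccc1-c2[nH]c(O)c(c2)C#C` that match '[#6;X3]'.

10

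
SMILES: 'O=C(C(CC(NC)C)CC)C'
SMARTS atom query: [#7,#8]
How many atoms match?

2

The query [#7,#8] means: nitrogen or oxygen (comma = OR).
Check the 11 heavy atoms by environment: 9× C → no; 1× O → match; 1× N → match.
Summing the matching environments: 1 + 1 = 2 matching atoms.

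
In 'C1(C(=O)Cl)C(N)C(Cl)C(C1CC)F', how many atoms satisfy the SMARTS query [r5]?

Check the 13 heavy atoms by environment: 5× C (in 5-ring) → match; 3× C (acyclic) → no; 1× O (acyclic) → no; 2× Cl (acyclic) → no; 1× F (acyclic) → no; 1× N (acyclic) → no.
That gives 5 matching atoms.

5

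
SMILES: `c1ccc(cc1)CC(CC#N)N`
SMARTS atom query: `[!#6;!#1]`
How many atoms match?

2

Check the 12 heavy atoms by environment: 4× C → no; 2× N → match; 6× c (aromatic) → no.
That gives 2 matching atoms.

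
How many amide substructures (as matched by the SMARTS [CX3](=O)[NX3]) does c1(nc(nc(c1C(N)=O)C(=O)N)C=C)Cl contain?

2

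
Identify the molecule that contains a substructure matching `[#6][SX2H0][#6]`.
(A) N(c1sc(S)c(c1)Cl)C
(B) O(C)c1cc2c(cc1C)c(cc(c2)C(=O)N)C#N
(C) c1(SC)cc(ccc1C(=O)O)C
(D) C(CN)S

[#6][SX2H0][#6] describes an aliphatic sulfur bridging two carbons with no H on the sulfur (a thioether).
(A) has a thiol (-SH) but the sulfur has H1, not H0 bridging two carbons.
(B) has a methoxy ether (-OCH3) but the bridging atom is O, not S.
(C) contains a methylthio ether (-SCH3), which satisfies every atom and bond constraint.
(D) has a thiol (-SH) but the sulfur has H1, not H0 bridging two carbons.
So the answer is (C).

C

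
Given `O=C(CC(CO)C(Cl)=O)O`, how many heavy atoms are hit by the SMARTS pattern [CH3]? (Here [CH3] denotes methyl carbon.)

0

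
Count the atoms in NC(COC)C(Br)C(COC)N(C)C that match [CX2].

The query [CX2] means: C with X2: aliphatic carbon with exactly 2 total connections.
Check the 14 heavy atoms by environment: 9× C (X4) → no; 2× N (X3) → no; 2× O (X2) → no; 1× Br (X1) → no.
No environment satisfies the query, so 0 matching atoms.

0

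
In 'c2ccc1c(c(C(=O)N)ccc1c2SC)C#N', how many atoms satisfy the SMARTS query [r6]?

The query [r6] means: r6 matches atoms in a six-membered ring.
Check the 17 heavy atoms by environment: 10× c (aromatic, in 6-ring) → match; 3× C (acyclic) → no; 2× N (acyclic) → no; 1× O (acyclic) → no; 1× S (acyclic) → no.
That gives 10 matching atoms.

10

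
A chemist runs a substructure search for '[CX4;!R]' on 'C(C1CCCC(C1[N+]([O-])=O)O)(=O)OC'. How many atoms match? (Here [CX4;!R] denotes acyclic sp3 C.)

1

The query [CX4;!R] means: aliphatic carbon with four total connections, not in a ring.
Check the 14 heavy atoms by environment: 6× C (X4, in 6-ring) → no; 1× C (X3, acyclic) → no; 2× O (X1, acyclic) → no; 2× O (X2, acyclic) → no; 1× C (X4, acyclic) → match; 1× N (charge +1, X3, acyclic) → no; 1× O (charge -1, X1, acyclic) → no.
That gives 1 matching atom.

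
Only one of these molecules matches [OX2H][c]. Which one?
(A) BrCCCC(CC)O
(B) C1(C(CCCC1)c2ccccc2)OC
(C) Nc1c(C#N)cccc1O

C

[OX2H][c] describes a hydroxyl oxygen attached to an aromatic carbon (a phenol).
(A) has a hydroxyl group (-OH) but the -OH is on an aliphatic carbon, not an aromatic c.
(B) has a methoxy ether (-OCH3) but the oxygen has H0, not H1.
(C) contains a hydroxyl group (-OH), which satisfies every atom and bond constraint.
So the answer is (C).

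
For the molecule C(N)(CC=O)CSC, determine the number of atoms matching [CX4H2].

2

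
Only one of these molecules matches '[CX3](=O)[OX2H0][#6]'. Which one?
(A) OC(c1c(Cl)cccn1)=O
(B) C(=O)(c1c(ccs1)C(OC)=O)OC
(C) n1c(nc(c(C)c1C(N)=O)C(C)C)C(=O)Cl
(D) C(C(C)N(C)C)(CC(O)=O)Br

B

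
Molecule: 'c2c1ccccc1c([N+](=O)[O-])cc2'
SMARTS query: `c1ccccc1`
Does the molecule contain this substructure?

Yes

The pattern c1ccccc1 describes six aromatic carbons in a ring — a benzene ring.
The required atom environment is present in the molecule, so the pattern matches.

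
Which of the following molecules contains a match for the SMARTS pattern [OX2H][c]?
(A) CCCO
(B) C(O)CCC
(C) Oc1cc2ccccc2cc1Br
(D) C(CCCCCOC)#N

C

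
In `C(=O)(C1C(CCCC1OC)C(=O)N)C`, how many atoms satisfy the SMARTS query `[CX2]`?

0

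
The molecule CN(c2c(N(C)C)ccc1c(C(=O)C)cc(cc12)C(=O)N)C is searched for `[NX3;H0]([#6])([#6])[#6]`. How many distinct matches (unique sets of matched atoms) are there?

2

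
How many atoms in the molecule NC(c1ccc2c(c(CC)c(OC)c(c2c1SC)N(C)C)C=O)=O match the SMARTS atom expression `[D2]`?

6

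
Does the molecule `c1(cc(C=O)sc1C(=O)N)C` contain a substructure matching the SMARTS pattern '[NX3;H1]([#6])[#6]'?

The pattern [NX3;H1]([#6])[#6] describes a trivalent nitrogen with one H, bonded to two carbons — a secondary amine.
The closest candidate here is a primary amide (-C(=O)NH2), but the -C(=O)NH2 nitrogen has H2, not H1. No other fragment satisfies the full query, so there is no match.

No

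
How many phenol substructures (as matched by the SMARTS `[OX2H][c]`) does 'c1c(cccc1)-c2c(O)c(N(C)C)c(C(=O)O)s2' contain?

1

[OX2H][c] is the SMARTS for a phenol: a hydroxyl oxygen attached to an aromatic carbon.
Exactly one fragment in the molecule meets all constraints, giving 1 match.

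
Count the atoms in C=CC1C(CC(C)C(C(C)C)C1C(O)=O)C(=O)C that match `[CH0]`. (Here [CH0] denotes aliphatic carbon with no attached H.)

2

The query [CH0] means: aliphatic carbon with no attached hydrogen.
Check the 18 heavy atoms by environment: 7× C (H1) → no; 2× C (H2) → no; 2× C (H0) → match; 2× O (H0) → no; 4× C (H3) → no; 1× O (H1) → no.
That gives 2 matching atoms.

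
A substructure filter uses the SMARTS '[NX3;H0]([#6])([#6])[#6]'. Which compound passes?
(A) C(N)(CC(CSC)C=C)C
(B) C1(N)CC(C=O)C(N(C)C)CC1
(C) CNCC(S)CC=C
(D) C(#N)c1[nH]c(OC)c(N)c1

B

[NX3;H0]([#6])([#6])[#6] describes a trivalent nitrogen with no H, bonded to three carbons (a tertiary amine).
(A) has a primary amino group (-NH2) but the nitrogen has H2, not H0 with three carbons.
(B) contains a dimethylamino group (-N(CH3)2), which satisfies every atom and bond constraint.
(C) has an N-methylamino group (-NHCH3) but the nitrogen still has one H (H1), not H0.
(D) has a primary amino group (-NH2) but the nitrogen has H2, not H0 with three carbons.
So the answer is (B).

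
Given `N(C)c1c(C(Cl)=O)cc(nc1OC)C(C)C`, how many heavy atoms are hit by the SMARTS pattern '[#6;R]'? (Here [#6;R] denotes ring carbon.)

5

The query [#6;R] means: carbon that is part of a ring.
Check the 16 heavy atoms by environment: 1× n (aromatic, in 6-ring) → no; 5× c (aromatic, in 6-ring) → match; 1× N (acyclic) → no; 6× C (acyclic) → no; 2× O (acyclic) → no; 1× Cl (acyclic) → no.
That gives 5 matching atoms.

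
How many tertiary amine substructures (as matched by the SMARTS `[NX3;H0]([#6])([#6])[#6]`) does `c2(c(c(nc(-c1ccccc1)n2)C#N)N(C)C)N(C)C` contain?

2

[NX3;H0]([#6])([#6])[#6] is the SMARTS for a tertiary amine: a trivalent nitrogen with no H, bonded to three carbons.
The molecule carries 2 separate instances of a dimethylamino group (-N(CH3)2) meeting every constraint; each maps to a distinct set of atoms, giving 2 matches.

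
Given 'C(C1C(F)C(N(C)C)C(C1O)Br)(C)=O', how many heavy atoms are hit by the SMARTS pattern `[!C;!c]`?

5

Check the 14 heavy atoms by environment: 9× C → no; 1× Br → match; 2× O → match; 1× N → match; 1× F → match.
Summing the matching environments: 1 + 2 + 1 + 1 = 5 matching atoms.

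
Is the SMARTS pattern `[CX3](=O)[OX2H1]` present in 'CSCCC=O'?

No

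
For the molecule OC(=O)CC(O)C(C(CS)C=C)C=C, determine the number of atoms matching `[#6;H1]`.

5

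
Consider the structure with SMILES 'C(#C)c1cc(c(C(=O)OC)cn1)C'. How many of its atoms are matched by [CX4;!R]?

2

Check the 13 heavy atoms by environment: 1× n (aromatic, X2, in 6-ring) → no; 5× c (aromatic, X3, in 6-ring) → no; 2× C (X2, acyclic) → no; 1× C (X3, acyclic) → no; 1× O (X1, acyclic) → no; 1× O (X2, acyclic) → no; 2× C (X4, acyclic) → match.
That gives 2 matching atoms.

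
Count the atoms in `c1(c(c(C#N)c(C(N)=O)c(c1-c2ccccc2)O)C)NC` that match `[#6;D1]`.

2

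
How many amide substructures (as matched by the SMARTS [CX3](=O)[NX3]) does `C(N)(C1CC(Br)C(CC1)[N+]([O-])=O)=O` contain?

[CX3](=O)[NX3] is the SMARTS for an amide: a carbonyl carbon bonded to a trivalent nitrogen.
Exactly one fragment in the molecule meets all constraints, giving 1 match.

1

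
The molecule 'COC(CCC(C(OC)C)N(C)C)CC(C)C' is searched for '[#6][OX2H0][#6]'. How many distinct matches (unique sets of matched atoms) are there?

2

[#6][OX2H0][#6] is the SMARTS for an ether: an aliphatic oxygen bridging two carbons with no H on the oxygen.
The molecule carries 2 separate instances of a methoxy ether (-OCH3) meeting every constraint; each maps to a distinct set of atoms, giving 2 matches.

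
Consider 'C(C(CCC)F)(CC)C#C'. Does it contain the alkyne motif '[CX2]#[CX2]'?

Yes

The pattern [CX2]#[CX2] describes a carbon-carbon triple bond — an alkyne.
The molecule carries an ethynyl group (-C#CH), whose atoms satisfy every constraint of the query, so the pattern matches.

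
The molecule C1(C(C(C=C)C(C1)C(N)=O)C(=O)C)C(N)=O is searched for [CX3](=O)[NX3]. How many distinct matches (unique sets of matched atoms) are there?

[CX3](=O)[NX3] is the SMARTS for an amide: a carbonyl carbon bonded to a trivalent nitrogen.
The molecule carries 2 separate instances of a primary amide (-C(=O)NH2) meeting every constraint; each maps to a distinct set of atoms, giving 2 matches.

2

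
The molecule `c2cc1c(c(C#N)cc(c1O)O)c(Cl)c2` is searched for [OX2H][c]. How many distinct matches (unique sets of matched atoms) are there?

[OX2H][c] is the SMARTS for a phenol: a hydroxyl oxygen attached to an aromatic carbon.
The molecule carries 2 separate instances of a hydroxyl group (-OH) meeting every constraint; each maps to a distinct set of atoms, giving 2 matches.

2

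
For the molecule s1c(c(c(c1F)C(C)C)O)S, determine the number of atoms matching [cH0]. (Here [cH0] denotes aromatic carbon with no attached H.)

The query [cH0] means: aromatic carbon with no attached hydrogen (substituted or ring-fusion).
Check the 11 heavy atoms by environment: 1× s (aromatic, H0) → no; 4× c (aromatic, H0) → match; 1× F (H0) → no; 1× S (H1) → no; 1× C (H1) → no; 2× C (H3) → no; 1× O (H1) → no.
That gives 4 matching atoms.

4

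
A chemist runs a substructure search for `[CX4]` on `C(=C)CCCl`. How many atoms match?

2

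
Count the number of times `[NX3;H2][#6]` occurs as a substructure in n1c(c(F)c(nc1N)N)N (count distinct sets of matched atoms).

[NX3;H2][#6] is the SMARTS for a primary amine: a trivalent nitrogen with two H attached to carbon.
The molecule carries 3 separate instances of a primary amino group (-NH2) meeting every constraint; each maps to a distinct set of atoms, giving 3 matches.

3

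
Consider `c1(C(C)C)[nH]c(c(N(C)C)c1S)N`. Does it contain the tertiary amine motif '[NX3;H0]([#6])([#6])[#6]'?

The pattern [NX3;H0]([#6])([#6])[#6] describes a trivalent nitrogen with no H, bonded to three carbons — a tertiary amine.
The molecule carries a dimethylamino group (-N(CH3)2), whose atoms satisfy every constraint of the query, so the pattern matches.

Yes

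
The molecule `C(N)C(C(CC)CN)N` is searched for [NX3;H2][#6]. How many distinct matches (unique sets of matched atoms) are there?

[NX3;H2][#6] is the SMARTS for a primary amine: a trivalent nitrogen with two H attached to carbon.
The molecule carries 3 separate instances of a primary amino group (-NH2) meeting every constraint; each maps to a distinct set of atoms, giving 3 matches.

3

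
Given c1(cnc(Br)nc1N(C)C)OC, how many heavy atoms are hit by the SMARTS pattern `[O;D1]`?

0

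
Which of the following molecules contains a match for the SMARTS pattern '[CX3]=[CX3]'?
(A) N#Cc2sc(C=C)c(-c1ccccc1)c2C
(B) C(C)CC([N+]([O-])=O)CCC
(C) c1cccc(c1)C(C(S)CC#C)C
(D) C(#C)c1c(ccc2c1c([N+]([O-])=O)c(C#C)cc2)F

A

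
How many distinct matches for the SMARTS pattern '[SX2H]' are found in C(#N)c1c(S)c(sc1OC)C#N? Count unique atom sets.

[SX2H] is the SMARTS for a thiol: an aliphatic sulfur with two connections, one being H.
Exactly one fragment in the molecule meets all constraints, giving 1 match.

1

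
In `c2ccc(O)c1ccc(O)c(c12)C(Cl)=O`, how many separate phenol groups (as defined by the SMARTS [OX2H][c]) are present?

[OX2H][c] is the SMARTS for a phenol: a hydroxyl oxygen attached to an aromatic carbon.
The molecule carries 2 separate instances of a hydroxyl group (-OH) meeting every constraint; each maps to a distinct set of atoms, giving 2 matches.

2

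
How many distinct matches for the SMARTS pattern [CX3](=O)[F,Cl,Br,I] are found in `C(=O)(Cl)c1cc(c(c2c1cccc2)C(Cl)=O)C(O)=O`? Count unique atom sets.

[CX3](=O)[F,Cl,Br,I] is the SMARTS for an acyl halide: a carbonyl carbon bonded to a halogen.
The molecule carries 2 separate instances of an acyl chloride (-C(=O)Cl) meeting every constraint; each maps to a distinct set of atoms, giving 2 matches.

2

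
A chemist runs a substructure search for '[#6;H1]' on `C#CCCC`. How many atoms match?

The query [#6;H1] means: any carbon bearing exactly one hydrogen.
Check the 5 heavy atoms by environment: 2× C (H2) → no; 1× C (H3) → no; 1× C (H0) → no; 1× C (H1) → match.
That gives 1 matching atom.

1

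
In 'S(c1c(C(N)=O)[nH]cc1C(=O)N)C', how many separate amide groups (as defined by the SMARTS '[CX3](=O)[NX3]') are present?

[CX3](=O)[NX3] is the SMARTS for an amide: a carbonyl carbon bonded to a trivalent nitrogen.
The molecule carries 2 separate instances of a primary amide (-C(=O)NH2) meeting every constraint; each maps to a distinct set of atoms, giving 2 matches.

2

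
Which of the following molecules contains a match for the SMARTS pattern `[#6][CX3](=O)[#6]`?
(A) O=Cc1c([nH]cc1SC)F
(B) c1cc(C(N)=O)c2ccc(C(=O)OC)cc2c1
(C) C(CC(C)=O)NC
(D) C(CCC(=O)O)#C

C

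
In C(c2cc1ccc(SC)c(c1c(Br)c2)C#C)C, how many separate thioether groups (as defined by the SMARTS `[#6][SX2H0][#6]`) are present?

[#6][SX2H0][#6] is the SMARTS for a thioether: an aliphatic sulfur bridging two carbons with no H on the sulfur.
Exactly one fragment in the molecule meets all constraints, giving 1 match.

1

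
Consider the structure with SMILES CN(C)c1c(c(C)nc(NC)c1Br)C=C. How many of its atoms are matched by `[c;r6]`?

The query [c;r6] means: aromatic carbon that belongs to a six-membered ring.
Check the 15 heavy atoms by environment: 1× n (aromatic, in 6-ring) → no; 5× c (aromatic, in 6-ring) → match; 2× N (acyclic) → no; 6× C (acyclic) → no; 1× Br (acyclic) → no.
That gives 5 matching atoms.

5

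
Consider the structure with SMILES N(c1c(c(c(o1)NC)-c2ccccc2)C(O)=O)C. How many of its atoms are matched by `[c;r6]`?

6

Check the 18 heavy atoms by environment: 1× o (aromatic, in 5-ring) → no; 4× c (aromatic, in 5-ring) → no; 6× c (aromatic, in 6-ring) → match; 3× C (acyclic) → no; 2× O (acyclic) → no; 2× N (acyclic) → no.
That gives 6 matching atoms.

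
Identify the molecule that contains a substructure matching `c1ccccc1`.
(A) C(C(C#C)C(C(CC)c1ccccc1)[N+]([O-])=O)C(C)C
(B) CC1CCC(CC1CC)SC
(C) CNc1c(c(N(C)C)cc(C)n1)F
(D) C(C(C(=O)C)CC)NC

A

c1ccccc1 describes six aromatic carbons in a ring (a benzene ring).
(A) contains a phenyl ring, which satisfies every atom and bond constraint.
(B) has a methyl group (-CH3) but no six-membered all-carbon aromatic ring is present.
(C) has a methyl group (-CH3) but no six-membered all-carbon aromatic ring is present.
(D) has a methyl group (-CH3) but no six-membered all-carbon aromatic ring is present.
So the answer is (A).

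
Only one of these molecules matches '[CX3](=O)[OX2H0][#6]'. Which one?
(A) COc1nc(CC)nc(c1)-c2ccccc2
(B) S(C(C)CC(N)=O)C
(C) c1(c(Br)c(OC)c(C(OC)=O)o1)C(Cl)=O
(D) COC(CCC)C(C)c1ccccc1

C

[CX3](=O)[OX2H0][#6] describes a carbonyl carbon bonded to an oxygen that is itself bonded to carbon (no H on that O) (an ester).
(A) has a methoxy ether (-OCH3) but the ether oxygen is not adjacent to a C=O carbon.
(B) has a primary amide (-C(=O)NH2) but the carbonyl is bonded to N, not to an O-C linkage.
(C) contains a methyl-ester group (-C(=O)OCH3), which satisfies every atom and bond constraint.
(D) has a methoxy ether (-OCH3) but the ether oxygen is not adjacent to a C=O carbon.
So the answer is (C).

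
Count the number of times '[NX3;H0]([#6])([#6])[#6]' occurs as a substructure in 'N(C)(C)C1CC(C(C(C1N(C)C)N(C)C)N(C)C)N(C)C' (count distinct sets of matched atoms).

5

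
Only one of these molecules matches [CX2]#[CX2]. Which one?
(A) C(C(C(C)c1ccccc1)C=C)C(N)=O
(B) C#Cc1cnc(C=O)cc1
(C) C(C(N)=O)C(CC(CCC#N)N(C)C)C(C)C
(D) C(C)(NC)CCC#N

[CX2]#[CX2] describes a carbon-carbon triple bond (an alkyne).
(A) has a vinyl group (-CH=CH2) but the C=C is a double bond; both carbons are CX3, not CX2.
(B) contains an ethynyl group (-C#CH), which satisfies every atom and bond constraint.
(C) has a nitrile (-C#N) but the triple bond is C#N, not C#C.
(D) has a nitrile (-C#N) but the triple bond is C#N, not C#C.
So the answer is (B).

B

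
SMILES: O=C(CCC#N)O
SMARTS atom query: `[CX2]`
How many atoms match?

Check the 7 heavy atoms by environment: 2× C (X4) → no; 1× C (X3) → no; 1× O (X1) → no; 1× O (X2) → no; 1× C (X2) → match; 1× N (X1) → no.
That gives 1 matching atom.

1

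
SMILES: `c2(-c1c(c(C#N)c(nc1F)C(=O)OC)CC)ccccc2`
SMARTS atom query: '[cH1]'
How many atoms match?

5

Check the 21 heavy atoms by environment: 1× n (aromatic, H0) → no; 6× c (aromatic, H0) → no; 2× C (H0) → no; 2× O (H0) → no; 2× C (H3) → no; 1× F (H0) → no; 1× C (H2) → no; 1× N (H0) → no; 5× c (aromatic, H1) → match.
That gives 5 matching atoms.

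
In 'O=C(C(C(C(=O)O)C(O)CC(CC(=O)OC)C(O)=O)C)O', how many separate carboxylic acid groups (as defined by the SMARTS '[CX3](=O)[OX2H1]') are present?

3

[CX3](=O)[OX2H1] is the SMARTS for a carboxylic acid: an sp2 carbon double-bonded to O and single-bonded to an -OH oxygen.
The molecule carries 3 separate instances of a carboxylic acid group (-C(=O)OH) meeting every constraint; each maps to a distinct set of atoms, giving 3 matches.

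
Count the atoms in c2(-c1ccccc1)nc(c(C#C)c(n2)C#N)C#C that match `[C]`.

The query [C] means: uppercase C matches aliphatic (non-aromatic) carbon only.
Check the 18 heavy atoms by environment: 2× n (aromatic) → no; 10× c (aromatic) → no; 5× C → match; 1× N → no.
That gives 5 matching atoms.

5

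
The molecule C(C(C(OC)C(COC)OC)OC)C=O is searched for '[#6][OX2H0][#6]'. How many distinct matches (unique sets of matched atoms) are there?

[#6][OX2H0][#6] is the SMARTS for an ether: an aliphatic oxygen bridging two carbons with no H on the oxygen.
The molecule carries 4 separate instances of a methoxy ether (-OCH3) meeting every constraint; each maps to a distinct set of atoms, giving 4 matches.

4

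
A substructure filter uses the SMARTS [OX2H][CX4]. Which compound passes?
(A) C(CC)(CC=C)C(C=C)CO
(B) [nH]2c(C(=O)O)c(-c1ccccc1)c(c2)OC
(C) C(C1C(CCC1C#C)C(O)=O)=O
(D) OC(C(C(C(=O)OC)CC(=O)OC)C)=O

[OX2H][CX4] describes a hydroxyl oxygen bound to an sp3 (X4) carbon (an aliphatic alcohol).
(A) contains a hydroxyl group (-OH), which satisfies every atom and bond constraint.
(B) has a methoxy ether (-OCH3) but the oxygen has H0 (ether), not H1.
(C) has a carboxylic acid group (-C(=O)OH) but the -OH is on a CX3 carbonyl carbon, not a CX4 carbon.
(D) has a carboxylic acid group (-C(=O)OH) but the -OH is on a CX3 carbonyl carbon, not a CX4 carbon.
So the answer is (A).

A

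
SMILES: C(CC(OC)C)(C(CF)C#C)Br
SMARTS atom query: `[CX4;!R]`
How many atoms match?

The query [CX4;!R] means: aliphatic carbon with four total connections, not in a ring.
Check the 12 heavy atoms by environment: 7× C (X4, acyclic) → match; 1× O (X2, acyclic) → no; 2× C (X2, acyclic) → no; 1× F (X1, acyclic) → no; 1× Br (X1, acyclic) → no.
That gives 7 matching atoms.

7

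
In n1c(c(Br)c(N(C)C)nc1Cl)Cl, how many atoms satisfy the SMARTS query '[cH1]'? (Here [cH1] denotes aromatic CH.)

0

The query [cH1] means: aromatic carbon bearing exactly one hydrogen.
Check the 12 heavy atoms by environment: 2× n (aromatic, H0) → no; 4× c (aromatic, H0) → no; 1× N (H0) → no; 2× C (H3) → no; 1× Br (H0) → no; 2× Cl (H0) → no.
No environment satisfies the query, so 0 matching atoms.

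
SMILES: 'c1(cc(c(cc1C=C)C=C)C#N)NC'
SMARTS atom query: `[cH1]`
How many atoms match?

2

Check the 14 heavy atoms by environment: 4× c (aromatic, H0) → no; 2× c (aromatic, H1) → match; 2× C (H1) → no; 2× C (H2) → no; 1× C (H0) → no; 1× N (H0) → no; 1× N (H1) → no; 1× C (H3) → no.
That gives 2 matching atoms.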